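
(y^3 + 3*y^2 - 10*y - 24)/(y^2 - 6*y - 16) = (y^2 + y - 12)/(y - 8)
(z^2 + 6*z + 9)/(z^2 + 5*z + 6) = (z + 3)/(z + 2)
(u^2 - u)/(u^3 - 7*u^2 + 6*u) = 1/(u - 6)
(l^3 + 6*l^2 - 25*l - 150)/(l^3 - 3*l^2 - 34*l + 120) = (l + 5)/(l - 4)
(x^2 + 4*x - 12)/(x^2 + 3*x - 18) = (x - 2)/(x - 3)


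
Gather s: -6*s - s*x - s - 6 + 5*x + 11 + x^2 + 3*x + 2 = s*(-x - 7) + x^2 + 8*x + 7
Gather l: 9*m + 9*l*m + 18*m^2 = 9*l*m + 18*m^2 + 9*m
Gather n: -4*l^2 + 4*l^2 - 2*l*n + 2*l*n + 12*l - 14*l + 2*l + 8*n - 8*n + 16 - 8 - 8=0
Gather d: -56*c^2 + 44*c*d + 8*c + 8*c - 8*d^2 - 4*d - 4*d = -56*c^2 + 16*c - 8*d^2 + d*(44*c - 8)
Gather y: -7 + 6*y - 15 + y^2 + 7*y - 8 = y^2 + 13*y - 30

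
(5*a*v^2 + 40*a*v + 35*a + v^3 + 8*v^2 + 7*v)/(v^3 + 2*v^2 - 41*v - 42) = (5*a + v)/(v - 6)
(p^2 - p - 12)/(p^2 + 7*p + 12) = (p - 4)/(p + 4)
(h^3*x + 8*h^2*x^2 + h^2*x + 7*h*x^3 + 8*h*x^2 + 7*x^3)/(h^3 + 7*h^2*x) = x*(h^2 + h*x + h + x)/h^2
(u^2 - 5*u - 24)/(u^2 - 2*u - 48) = (u + 3)/(u + 6)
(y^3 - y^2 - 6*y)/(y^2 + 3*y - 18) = y*(y + 2)/(y + 6)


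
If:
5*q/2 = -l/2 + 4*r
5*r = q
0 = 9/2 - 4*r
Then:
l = -153/8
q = 45/8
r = 9/8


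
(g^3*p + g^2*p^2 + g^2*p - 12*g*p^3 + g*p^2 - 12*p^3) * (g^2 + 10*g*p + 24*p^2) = g^5*p + 11*g^4*p^2 + g^4*p + 22*g^3*p^3 + 11*g^3*p^2 - 96*g^2*p^4 + 22*g^2*p^3 - 288*g*p^5 - 96*g*p^4 - 288*p^5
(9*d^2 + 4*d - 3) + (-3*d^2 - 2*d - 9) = 6*d^2 + 2*d - 12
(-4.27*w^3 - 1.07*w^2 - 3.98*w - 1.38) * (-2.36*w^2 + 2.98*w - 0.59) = 10.0772*w^5 - 10.1994*w^4 + 8.7235*w^3 - 7.9723*w^2 - 1.7642*w + 0.8142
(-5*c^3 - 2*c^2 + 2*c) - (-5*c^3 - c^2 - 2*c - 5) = -c^2 + 4*c + 5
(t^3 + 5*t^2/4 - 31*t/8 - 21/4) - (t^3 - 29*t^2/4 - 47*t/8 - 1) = 17*t^2/2 + 2*t - 17/4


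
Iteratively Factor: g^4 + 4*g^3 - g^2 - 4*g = (g)*(g^3 + 4*g^2 - g - 4) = g*(g + 4)*(g^2 - 1) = g*(g - 1)*(g + 4)*(g + 1)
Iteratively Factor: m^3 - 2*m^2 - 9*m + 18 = (m - 3)*(m^2 + m - 6) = (m - 3)*(m - 2)*(m + 3)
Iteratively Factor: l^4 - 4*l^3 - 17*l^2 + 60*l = (l - 5)*(l^3 + l^2 - 12*l) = (l - 5)*(l + 4)*(l^2 - 3*l) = (l - 5)*(l - 3)*(l + 4)*(l)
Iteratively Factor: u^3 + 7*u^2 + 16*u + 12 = (u + 3)*(u^2 + 4*u + 4) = (u + 2)*(u + 3)*(u + 2)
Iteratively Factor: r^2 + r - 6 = (r - 2)*(r + 3)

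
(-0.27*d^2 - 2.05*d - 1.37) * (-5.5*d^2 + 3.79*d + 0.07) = 1.485*d^4 + 10.2517*d^3 - 0.253399999999999*d^2 - 5.3358*d - 0.0959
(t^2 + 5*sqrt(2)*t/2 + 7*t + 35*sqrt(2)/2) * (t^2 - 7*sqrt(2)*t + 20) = t^4 - 9*sqrt(2)*t^3/2 + 7*t^3 - 63*sqrt(2)*t^2/2 - 15*t^2 - 105*t + 50*sqrt(2)*t + 350*sqrt(2)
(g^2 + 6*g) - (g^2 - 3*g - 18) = 9*g + 18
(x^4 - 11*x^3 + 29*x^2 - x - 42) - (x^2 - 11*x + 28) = x^4 - 11*x^3 + 28*x^2 + 10*x - 70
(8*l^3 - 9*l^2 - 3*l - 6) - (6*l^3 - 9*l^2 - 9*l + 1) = 2*l^3 + 6*l - 7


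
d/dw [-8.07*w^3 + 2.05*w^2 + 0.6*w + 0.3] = -24.21*w^2 + 4.1*w + 0.6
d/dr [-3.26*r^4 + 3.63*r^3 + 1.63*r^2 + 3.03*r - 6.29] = -13.04*r^3 + 10.89*r^2 + 3.26*r + 3.03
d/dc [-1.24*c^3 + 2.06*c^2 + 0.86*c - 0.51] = -3.72*c^2 + 4.12*c + 0.86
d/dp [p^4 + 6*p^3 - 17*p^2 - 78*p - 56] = 4*p^3 + 18*p^2 - 34*p - 78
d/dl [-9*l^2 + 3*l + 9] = 3 - 18*l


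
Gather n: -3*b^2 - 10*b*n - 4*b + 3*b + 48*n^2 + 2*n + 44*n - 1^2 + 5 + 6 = -3*b^2 - b + 48*n^2 + n*(46 - 10*b) + 10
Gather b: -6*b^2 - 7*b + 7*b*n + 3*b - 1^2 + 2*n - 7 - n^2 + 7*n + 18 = -6*b^2 + b*(7*n - 4) - n^2 + 9*n + 10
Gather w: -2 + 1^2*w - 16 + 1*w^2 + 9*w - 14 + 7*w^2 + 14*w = 8*w^2 + 24*w - 32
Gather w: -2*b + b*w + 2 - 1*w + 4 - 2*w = -2*b + w*(b - 3) + 6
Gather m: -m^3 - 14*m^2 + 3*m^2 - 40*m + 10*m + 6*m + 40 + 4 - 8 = -m^3 - 11*m^2 - 24*m + 36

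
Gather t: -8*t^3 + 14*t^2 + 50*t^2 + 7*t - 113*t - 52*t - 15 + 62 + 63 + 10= -8*t^3 + 64*t^2 - 158*t + 120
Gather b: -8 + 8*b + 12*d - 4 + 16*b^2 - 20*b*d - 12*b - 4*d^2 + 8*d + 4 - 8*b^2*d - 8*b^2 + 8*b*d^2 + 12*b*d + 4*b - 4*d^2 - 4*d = b^2*(8 - 8*d) + b*(8*d^2 - 8*d) - 8*d^2 + 16*d - 8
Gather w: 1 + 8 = 9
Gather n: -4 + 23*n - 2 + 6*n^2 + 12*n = 6*n^2 + 35*n - 6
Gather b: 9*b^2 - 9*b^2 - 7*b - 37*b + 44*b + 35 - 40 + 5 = 0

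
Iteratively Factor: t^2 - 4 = (t + 2)*(t - 2)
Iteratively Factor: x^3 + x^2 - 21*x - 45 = (x + 3)*(x^2 - 2*x - 15) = (x + 3)^2*(x - 5)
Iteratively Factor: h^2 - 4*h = (h - 4)*(h)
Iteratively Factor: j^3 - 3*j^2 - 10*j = (j)*(j^2 - 3*j - 10) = j*(j + 2)*(j - 5)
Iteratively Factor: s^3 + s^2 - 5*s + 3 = (s - 1)*(s^2 + 2*s - 3) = (s - 1)*(s + 3)*(s - 1)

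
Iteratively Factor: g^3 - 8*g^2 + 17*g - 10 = (g - 5)*(g^2 - 3*g + 2) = (g - 5)*(g - 1)*(g - 2)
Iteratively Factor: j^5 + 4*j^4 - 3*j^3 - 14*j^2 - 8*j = (j + 1)*(j^4 + 3*j^3 - 6*j^2 - 8*j) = (j - 2)*(j + 1)*(j^3 + 5*j^2 + 4*j) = j*(j - 2)*(j + 1)*(j^2 + 5*j + 4) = j*(j - 2)*(j + 1)*(j + 4)*(j + 1)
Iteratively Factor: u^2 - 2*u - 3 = (u + 1)*(u - 3)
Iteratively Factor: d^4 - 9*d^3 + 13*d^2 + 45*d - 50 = (d - 5)*(d^3 - 4*d^2 - 7*d + 10) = (d - 5)*(d - 1)*(d^2 - 3*d - 10) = (d - 5)^2*(d - 1)*(d + 2)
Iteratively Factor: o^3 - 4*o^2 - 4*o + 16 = (o + 2)*(o^2 - 6*o + 8) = (o - 4)*(o + 2)*(o - 2)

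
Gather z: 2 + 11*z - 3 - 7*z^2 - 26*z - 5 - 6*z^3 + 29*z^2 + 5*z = -6*z^3 + 22*z^2 - 10*z - 6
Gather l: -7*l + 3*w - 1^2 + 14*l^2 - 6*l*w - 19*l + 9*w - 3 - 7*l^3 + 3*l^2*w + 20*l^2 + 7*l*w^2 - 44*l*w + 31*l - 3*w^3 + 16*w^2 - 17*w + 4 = -7*l^3 + l^2*(3*w + 34) + l*(7*w^2 - 50*w + 5) - 3*w^3 + 16*w^2 - 5*w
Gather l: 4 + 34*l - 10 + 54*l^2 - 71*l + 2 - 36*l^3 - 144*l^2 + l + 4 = -36*l^3 - 90*l^2 - 36*l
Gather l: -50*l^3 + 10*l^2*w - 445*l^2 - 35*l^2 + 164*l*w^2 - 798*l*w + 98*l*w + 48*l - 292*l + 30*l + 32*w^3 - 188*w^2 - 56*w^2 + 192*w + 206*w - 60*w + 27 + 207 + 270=-50*l^3 + l^2*(10*w - 480) + l*(164*w^2 - 700*w - 214) + 32*w^3 - 244*w^2 + 338*w + 504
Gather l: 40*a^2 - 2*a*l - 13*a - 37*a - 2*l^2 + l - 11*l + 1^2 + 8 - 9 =40*a^2 - 50*a - 2*l^2 + l*(-2*a - 10)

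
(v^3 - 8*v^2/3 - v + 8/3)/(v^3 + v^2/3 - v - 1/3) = (3*v - 8)/(3*v + 1)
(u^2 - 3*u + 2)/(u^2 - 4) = (u - 1)/(u + 2)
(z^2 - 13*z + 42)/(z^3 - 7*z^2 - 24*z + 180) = (z - 7)/(z^2 - z - 30)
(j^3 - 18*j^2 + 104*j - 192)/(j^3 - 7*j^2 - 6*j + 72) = (j - 8)/(j + 3)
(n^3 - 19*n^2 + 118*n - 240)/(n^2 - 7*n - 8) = (n^2 - 11*n + 30)/(n + 1)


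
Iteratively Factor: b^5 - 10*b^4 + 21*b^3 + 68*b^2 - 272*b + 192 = (b - 4)*(b^4 - 6*b^3 - 3*b^2 + 56*b - 48) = (b - 4)^2*(b^3 - 2*b^2 - 11*b + 12) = (b - 4)^2*(b - 1)*(b^2 - b - 12) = (b - 4)^2*(b - 1)*(b + 3)*(b - 4)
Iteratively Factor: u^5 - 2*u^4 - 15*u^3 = (u - 5)*(u^4 + 3*u^3) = (u - 5)*(u + 3)*(u^3) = u*(u - 5)*(u + 3)*(u^2) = u^2*(u - 5)*(u + 3)*(u)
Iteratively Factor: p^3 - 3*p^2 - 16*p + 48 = (p - 3)*(p^2 - 16) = (p - 4)*(p - 3)*(p + 4)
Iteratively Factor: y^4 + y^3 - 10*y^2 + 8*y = (y)*(y^3 + y^2 - 10*y + 8) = y*(y - 1)*(y^2 + 2*y - 8) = y*(y - 1)*(y + 4)*(y - 2)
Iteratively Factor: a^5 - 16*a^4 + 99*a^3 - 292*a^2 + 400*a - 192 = (a - 4)*(a^4 - 12*a^3 + 51*a^2 - 88*a + 48) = (a - 4)*(a - 1)*(a^3 - 11*a^2 + 40*a - 48) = (a - 4)^2*(a - 1)*(a^2 - 7*a + 12) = (a - 4)^2*(a - 3)*(a - 1)*(a - 4)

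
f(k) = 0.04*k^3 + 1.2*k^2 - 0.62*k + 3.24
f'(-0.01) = -0.64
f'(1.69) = 3.78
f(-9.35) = 81.25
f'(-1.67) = -4.29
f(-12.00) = 114.36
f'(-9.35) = -12.57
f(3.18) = 14.69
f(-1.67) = 7.44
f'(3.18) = 8.23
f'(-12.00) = -12.14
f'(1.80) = 4.09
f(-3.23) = 16.41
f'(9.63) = 33.62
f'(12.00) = 45.46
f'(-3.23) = -7.12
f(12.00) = 237.72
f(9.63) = 144.28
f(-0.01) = 3.25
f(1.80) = 6.25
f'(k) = 0.12*k^2 + 2.4*k - 0.62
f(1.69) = 5.81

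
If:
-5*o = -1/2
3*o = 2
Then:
No Solution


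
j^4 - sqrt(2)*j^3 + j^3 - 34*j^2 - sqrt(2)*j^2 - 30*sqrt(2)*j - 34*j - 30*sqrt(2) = (j + 1)*(j - 5*sqrt(2))*(j + sqrt(2))*(j + 3*sqrt(2))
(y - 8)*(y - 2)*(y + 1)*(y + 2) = y^4 - 7*y^3 - 12*y^2 + 28*y + 32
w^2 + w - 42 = (w - 6)*(w + 7)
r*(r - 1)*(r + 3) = r^3 + 2*r^2 - 3*r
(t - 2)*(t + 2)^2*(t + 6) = t^4 + 8*t^3 + 8*t^2 - 32*t - 48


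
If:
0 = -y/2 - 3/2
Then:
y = -3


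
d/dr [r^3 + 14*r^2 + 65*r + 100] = 3*r^2 + 28*r + 65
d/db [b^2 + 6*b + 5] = 2*b + 6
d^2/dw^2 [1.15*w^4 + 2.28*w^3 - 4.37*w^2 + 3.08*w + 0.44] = 13.8*w^2 + 13.68*w - 8.74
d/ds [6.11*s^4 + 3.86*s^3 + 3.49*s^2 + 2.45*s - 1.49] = 24.44*s^3 + 11.58*s^2 + 6.98*s + 2.45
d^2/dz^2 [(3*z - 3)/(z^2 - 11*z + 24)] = 6*(3*(4 - z)*(z^2 - 11*z + 24) + (z - 1)*(2*z - 11)^2)/(z^2 - 11*z + 24)^3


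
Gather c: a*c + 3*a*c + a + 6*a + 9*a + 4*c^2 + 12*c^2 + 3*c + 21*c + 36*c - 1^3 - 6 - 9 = 16*a + 16*c^2 + c*(4*a + 60) - 16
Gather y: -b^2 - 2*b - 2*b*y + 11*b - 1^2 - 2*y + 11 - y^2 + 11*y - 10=-b^2 + 9*b - y^2 + y*(9 - 2*b)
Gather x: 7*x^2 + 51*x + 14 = 7*x^2 + 51*x + 14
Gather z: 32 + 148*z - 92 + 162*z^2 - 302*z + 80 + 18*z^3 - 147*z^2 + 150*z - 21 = 18*z^3 + 15*z^2 - 4*z - 1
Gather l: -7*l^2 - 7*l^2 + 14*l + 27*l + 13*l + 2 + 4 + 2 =-14*l^2 + 54*l + 8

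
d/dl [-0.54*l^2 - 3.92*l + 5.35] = -1.08*l - 3.92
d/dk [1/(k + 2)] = -1/(k + 2)^2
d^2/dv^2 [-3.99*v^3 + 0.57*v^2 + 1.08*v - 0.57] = 1.14 - 23.94*v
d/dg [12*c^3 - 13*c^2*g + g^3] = -13*c^2 + 3*g^2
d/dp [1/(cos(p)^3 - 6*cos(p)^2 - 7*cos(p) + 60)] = (3*cos(p)^2 - 12*cos(p) - 7)*sin(p)/(cos(p)^3 - 6*cos(p)^2 - 7*cos(p) + 60)^2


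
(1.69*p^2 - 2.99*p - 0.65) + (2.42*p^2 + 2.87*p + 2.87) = 4.11*p^2 - 0.12*p + 2.22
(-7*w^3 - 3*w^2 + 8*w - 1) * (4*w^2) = -28*w^5 - 12*w^4 + 32*w^3 - 4*w^2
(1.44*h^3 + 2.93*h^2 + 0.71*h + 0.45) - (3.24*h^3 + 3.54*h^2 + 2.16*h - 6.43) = -1.8*h^3 - 0.61*h^2 - 1.45*h + 6.88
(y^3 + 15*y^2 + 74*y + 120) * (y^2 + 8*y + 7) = y^5 + 23*y^4 + 201*y^3 + 817*y^2 + 1478*y + 840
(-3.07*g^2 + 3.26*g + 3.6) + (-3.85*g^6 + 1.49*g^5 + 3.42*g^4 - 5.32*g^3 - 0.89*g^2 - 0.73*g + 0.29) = -3.85*g^6 + 1.49*g^5 + 3.42*g^4 - 5.32*g^3 - 3.96*g^2 + 2.53*g + 3.89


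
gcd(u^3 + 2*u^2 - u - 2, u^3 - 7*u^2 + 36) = u + 2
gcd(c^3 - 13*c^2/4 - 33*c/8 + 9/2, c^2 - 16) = c - 4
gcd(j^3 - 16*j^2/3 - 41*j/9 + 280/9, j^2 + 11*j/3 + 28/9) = j + 7/3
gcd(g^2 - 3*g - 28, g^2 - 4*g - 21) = g - 7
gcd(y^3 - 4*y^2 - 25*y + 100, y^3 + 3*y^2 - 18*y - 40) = y^2 + y - 20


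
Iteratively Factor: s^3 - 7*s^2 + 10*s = (s - 2)*(s^2 - 5*s) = (s - 5)*(s - 2)*(s)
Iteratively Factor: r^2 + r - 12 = (r + 4)*(r - 3)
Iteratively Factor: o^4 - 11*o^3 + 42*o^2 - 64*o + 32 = (o - 4)*(o^3 - 7*o^2 + 14*o - 8) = (o - 4)*(o - 1)*(o^2 - 6*o + 8) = (o - 4)*(o - 2)*(o - 1)*(o - 4)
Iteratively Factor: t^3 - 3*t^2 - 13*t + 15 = (t - 5)*(t^2 + 2*t - 3) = (t - 5)*(t + 3)*(t - 1)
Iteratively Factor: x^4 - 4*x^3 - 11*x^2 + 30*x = (x - 5)*(x^3 + x^2 - 6*x) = (x - 5)*(x - 2)*(x^2 + 3*x) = (x - 5)*(x - 2)*(x + 3)*(x)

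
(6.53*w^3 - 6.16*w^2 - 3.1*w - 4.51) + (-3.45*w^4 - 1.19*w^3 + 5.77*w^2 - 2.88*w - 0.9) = -3.45*w^4 + 5.34*w^3 - 0.390000000000001*w^2 - 5.98*w - 5.41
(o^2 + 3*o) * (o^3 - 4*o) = o^5 + 3*o^4 - 4*o^3 - 12*o^2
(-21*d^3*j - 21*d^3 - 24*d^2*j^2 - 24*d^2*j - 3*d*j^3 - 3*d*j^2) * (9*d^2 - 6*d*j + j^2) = -189*d^5*j - 189*d^5 - 90*d^4*j^2 - 90*d^4*j + 96*d^3*j^3 + 96*d^3*j^2 - 6*d^2*j^4 - 6*d^2*j^3 - 3*d*j^5 - 3*d*j^4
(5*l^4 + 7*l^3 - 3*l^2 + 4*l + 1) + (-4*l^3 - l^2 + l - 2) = 5*l^4 + 3*l^3 - 4*l^2 + 5*l - 1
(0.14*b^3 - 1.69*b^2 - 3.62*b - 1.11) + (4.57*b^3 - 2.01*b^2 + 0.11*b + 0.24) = 4.71*b^3 - 3.7*b^2 - 3.51*b - 0.87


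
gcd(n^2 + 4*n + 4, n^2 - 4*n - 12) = n + 2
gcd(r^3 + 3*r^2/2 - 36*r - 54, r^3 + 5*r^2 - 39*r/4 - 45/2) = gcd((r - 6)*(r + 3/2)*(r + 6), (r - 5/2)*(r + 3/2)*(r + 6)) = r^2 + 15*r/2 + 9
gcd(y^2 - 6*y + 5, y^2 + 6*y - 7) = y - 1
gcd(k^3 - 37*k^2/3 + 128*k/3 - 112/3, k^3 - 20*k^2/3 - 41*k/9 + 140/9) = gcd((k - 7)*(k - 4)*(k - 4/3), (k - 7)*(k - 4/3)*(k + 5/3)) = k^2 - 25*k/3 + 28/3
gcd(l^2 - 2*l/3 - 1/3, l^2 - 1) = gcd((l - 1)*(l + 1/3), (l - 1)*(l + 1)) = l - 1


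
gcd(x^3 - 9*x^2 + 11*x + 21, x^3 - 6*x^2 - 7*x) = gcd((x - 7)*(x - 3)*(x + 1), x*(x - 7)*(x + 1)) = x^2 - 6*x - 7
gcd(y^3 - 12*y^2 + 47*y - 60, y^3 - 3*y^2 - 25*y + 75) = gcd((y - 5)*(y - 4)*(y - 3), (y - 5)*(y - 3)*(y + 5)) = y^2 - 8*y + 15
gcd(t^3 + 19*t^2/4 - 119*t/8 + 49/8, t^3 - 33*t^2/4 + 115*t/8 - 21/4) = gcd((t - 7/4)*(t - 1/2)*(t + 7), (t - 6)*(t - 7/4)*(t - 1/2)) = t^2 - 9*t/4 + 7/8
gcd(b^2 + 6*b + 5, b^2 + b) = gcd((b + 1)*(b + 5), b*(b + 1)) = b + 1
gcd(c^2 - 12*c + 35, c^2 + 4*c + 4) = 1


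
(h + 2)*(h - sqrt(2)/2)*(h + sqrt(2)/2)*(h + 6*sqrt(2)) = h^4 + 2*h^3 + 6*sqrt(2)*h^3 - h^2/2 + 12*sqrt(2)*h^2 - 3*sqrt(2)*h - h - 6*sqrt(2)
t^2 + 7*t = t*(t + 7)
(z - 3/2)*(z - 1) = z^2 - 5*z/2 + 3/2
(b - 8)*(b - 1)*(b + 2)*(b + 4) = b^4 - 3*b^3 - 38*b^2 - 24*b + 64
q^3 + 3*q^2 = q^2*(q + 3)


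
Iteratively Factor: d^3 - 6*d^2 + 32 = (d - 4)*(d^2 - 2*d - 8) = (d - 4)^2*(d + 2)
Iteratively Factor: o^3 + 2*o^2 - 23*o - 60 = (o - 5)*(o^2 + 7*o + 12) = (o - 5)*(o + 4)*(o + 3)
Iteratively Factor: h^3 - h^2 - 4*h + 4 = (h - 1)*(h^2 - 4) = (h - 2)*(h - 1)*(h + 2)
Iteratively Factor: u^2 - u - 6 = (u + 2)*(u - 3)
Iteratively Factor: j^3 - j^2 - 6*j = (j - 3)*(j^2 + 2*j) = (j - 3)*(j + 2)*(j)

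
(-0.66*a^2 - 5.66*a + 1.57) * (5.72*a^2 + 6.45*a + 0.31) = -3.7752*a^4 - 36.6322*a^3 - 27.7312*a^2 + 8.3719*a + 0.4867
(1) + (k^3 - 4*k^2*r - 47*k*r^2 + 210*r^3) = k^3 - 4*k^2*r - 47*k*r^2 + 210*r^3 + 1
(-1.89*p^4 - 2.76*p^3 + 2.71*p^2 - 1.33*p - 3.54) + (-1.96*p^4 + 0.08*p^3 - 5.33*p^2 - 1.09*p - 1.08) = -3.85*p^4 - 2.68*p^3 - 2.62*p^2 - 2.42*p - 4.62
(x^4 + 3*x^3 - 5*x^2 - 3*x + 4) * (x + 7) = x^5 + 10*x^4 + 16*x^3 - 38*x^2 - 17*x + 28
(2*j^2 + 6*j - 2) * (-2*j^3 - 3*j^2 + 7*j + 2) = -4*j^5 - 18*j^4 + 52*j^2 - 2*j - 4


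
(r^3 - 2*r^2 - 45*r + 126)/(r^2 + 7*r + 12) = (r^3 - 2*r^2 - 45*r + 126)/(r^2 + 7*r + 12)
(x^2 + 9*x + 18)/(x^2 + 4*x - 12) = (x + 3)/(x - 2)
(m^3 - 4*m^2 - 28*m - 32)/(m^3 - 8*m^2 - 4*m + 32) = (m + 2)/(m - 2)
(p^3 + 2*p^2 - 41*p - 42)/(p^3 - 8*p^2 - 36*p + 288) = (p^2 + 8*p + 7)/(p^2 - 2*p - 48)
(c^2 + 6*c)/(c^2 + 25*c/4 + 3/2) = 4*c/(4*c + 1)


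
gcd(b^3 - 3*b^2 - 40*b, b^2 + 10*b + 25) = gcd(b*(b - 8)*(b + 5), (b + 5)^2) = b + 5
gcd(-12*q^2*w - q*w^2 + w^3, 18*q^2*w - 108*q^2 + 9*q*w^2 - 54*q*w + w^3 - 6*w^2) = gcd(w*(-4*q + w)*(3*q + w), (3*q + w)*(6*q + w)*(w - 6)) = 3*q + w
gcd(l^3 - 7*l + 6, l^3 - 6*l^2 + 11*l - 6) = l^2 - 3*l + 2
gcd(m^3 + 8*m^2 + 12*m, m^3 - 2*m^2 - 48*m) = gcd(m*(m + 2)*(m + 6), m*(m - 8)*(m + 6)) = m^2 + 6*m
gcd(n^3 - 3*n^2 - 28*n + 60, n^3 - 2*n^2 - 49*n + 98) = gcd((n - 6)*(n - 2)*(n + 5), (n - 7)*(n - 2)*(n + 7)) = n - 2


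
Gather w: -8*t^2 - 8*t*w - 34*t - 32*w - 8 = -8*t^2 - 34*t + w*(-8*t - 32) - 8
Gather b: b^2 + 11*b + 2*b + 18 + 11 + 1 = b^2 + 13*b + 30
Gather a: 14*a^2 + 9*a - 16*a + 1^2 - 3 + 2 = 14*a^2 - 7*a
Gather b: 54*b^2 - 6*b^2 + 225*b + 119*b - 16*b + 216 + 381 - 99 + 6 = 48*b^2 + 328*b + 504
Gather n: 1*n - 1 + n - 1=2*n - 2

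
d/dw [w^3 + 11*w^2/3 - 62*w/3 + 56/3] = 3*w^2 + 22*w/3 - 62/3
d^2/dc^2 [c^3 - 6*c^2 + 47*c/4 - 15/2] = 6*c - 12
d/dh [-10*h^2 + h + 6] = 1 - 20*h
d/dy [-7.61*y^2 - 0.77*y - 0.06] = -15.22*y - 0.77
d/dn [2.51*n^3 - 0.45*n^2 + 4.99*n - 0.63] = 7.53*n^2 - 0.9*n + 4.99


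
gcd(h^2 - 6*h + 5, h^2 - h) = h - 1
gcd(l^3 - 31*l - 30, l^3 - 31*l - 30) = l^3 - 31*l - 30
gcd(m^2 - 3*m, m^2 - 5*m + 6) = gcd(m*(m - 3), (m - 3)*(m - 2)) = m - 3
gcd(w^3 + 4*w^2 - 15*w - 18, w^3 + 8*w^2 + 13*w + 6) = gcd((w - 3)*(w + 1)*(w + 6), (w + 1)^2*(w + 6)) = w^2 + 7*w + 6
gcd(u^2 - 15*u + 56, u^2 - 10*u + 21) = u - 7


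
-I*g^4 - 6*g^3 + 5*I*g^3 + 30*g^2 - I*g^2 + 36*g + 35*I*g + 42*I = (g - 6)*(g - 7*I)*(g + I)*(-I*g - I)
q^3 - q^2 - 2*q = q*(q - 2)*(q + 1)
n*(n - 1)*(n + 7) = n^3 + 6*n^2 - 7*n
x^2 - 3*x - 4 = (x - 4)*(x + 1)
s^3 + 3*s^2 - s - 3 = (s - 1)*(s + 1)*(s + 3)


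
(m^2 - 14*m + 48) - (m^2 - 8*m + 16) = 32 - 6*m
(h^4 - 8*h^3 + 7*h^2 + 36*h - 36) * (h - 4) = h^5 - 12*h^4 + 39*h^3 + 8*h^2 - 180*h + 144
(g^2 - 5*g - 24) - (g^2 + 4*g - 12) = -9*g - 12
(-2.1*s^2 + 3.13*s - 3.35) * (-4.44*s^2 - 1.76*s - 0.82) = 9.324*s^4 - 10.2012*s^3 + 11.0872*s^2 + 3.3294*s + 2.747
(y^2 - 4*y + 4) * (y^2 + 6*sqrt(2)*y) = y^4 - 4*y^3 + 6*sqrt(2)*y^3 - 24*sqrt(2)*y^2 + 4*y^2 + 24*sqrt(2)*y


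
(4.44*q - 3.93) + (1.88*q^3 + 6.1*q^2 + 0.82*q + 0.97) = 1.88*q^3 + 6.1*q^2 + 5.26*q - 2.96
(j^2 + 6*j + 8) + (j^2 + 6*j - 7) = 2*j^2 + 12*j + 1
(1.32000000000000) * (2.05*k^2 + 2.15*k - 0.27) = 2.706*k^2 + 2.838*k - 0.3564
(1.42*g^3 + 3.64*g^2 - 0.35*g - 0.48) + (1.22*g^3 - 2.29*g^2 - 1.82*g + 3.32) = 2.64*g^3 + 1.35*g^2 - 2.17*g + 2.84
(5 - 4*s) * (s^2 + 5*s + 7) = -4*s^3 - 15*s^2 - 3*s + 35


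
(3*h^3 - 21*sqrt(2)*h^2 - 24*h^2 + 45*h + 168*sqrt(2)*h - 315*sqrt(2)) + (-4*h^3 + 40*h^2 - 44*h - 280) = -h^3 - 21*sqrt(2)*h^2 + 16*h^2 + h + 168*sqrt(2)*h - 315*sqrt(2) - 280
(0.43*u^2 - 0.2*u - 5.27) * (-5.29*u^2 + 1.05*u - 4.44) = -2.2747*u^4 + 1.5095*u^3 + 25.7591*u^2 - 4.6455*u + 23.3988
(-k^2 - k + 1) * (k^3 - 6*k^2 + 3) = -k^5 + 5*k^4 + 7*k^3 - 9*k^2 - 3*k + 3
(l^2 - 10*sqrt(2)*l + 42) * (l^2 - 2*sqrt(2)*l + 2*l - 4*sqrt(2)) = l^4 - 12*sqrt(2)*l^3 + 2*l^3 - 24*sqrt(2)*l^2 + 82*l^2 - 84*sqrt(2)*l + 164*l - 168*sqrt(2)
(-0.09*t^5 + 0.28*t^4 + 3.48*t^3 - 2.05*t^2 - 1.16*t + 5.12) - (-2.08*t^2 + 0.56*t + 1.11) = -0.09*t^5 + 0.28*t^4 + 3.48*t^3 + 0.0300000000000002*t^2 - 1.72*t + 4.01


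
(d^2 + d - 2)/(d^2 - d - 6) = (d - 1)/(d - 3)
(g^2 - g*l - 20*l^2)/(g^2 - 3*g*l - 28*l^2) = (g - 5*l)/(g - 7*l)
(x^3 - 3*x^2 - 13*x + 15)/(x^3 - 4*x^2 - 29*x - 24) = (x^2 - 6*x + 5)/(x^2 - 7*x - 8)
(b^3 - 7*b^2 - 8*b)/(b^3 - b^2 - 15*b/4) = 4*(-b^2 + 7*b + 8)/(-4*b^2 + 4*b + 15)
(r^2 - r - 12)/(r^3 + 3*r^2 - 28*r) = (r + 3)/(r*(r + 7))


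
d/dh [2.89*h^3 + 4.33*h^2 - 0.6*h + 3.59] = 8.67*h^2 + 8.66*h - 0.6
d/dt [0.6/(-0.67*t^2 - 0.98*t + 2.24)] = (0.804*t + 0.588)/(0.67*t^2 + 0.98*t - 2.24)^2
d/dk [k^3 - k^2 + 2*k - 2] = 3*k^2 - 2*k + 2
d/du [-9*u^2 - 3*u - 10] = -18*u - 3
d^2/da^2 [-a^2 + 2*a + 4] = -2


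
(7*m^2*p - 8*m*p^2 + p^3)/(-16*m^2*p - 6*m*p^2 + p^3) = (-7*m^2 + 8*m*p - p^2)/(16*m^2 + 6*m*p - p^2)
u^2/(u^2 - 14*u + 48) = u^2/(u^2 - 14*u + 48)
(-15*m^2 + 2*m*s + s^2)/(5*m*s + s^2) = (-3*m + s)/s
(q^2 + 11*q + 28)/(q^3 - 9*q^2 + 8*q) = (q^2 + 11*q + 28)/(q*(q^2 - 9*q + 8))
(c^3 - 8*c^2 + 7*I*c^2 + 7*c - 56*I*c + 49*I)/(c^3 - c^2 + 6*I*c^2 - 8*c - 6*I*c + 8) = (c^2 + 7*c*(-1 + I) - 49*I)/(c^2 + 6*I*c - 8)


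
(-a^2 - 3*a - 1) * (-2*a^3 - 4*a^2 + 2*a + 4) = 2*a^5 + 10*a^4 + 12*a^3 - 6*a^2 - 14*a - 4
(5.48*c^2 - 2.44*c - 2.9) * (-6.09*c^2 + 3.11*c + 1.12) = -33.3732*c^4 + 31.9024*c^3 + 16.2102*c^2 - 11.7518*c - 3.248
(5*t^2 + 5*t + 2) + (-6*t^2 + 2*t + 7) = -t^2 + 7*t + 9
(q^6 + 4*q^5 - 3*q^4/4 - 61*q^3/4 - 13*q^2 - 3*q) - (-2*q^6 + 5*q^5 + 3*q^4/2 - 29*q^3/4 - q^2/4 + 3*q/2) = 3*q^6 - q^5 - 9*q^4/4 - 8*q^3 - 51*q^2/4 - 9*q/2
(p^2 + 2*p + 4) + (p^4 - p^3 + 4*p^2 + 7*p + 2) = p^4 - p^3 + 5*p^2 + 9*p + 6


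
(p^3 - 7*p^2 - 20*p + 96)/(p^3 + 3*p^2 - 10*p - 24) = (p - 8)/(p + 2)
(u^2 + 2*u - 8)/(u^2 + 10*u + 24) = (u - 2)/(u + 6)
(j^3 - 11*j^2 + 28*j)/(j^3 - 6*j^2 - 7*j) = (j - 4)/(j + 1)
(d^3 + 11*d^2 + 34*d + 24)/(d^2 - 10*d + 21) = (d^3 + 11*d^2 + 34*d + 24)/(d^2 - 10*d + 21)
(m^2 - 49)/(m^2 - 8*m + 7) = (m + 7)/(m - 1)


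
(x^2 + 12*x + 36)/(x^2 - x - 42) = (x + 6)/(x - 7)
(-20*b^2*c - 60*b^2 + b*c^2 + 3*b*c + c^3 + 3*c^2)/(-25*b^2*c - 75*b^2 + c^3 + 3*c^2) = (4*b - c)/(5*b - c)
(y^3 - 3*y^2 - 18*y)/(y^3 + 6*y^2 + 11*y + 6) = y*(y - 6)/(y^2 + 3*y + 2)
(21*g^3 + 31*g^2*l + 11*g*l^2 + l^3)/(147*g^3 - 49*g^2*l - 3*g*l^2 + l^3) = (3*g^2 + 4*g*l + l^2)/(21*g^2 - 10*g*l + l^2)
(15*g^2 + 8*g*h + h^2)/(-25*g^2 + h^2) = (-3*g - h)/(5*g - h)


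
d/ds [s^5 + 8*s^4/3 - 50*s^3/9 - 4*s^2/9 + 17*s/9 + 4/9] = 5*s^4 + 32*s^3/3 - 50*s^2/3 - 8*s/9 + 17/9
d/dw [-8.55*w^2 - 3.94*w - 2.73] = -17.1*w - 3.94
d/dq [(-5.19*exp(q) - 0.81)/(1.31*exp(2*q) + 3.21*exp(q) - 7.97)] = (6.7989*exp(2*q) + 2.1222*exp(q) + 43.9644)*exp(q)/(1.7161*exp(4*q) + 8.4102*exp(3*q) - 10.5773*exp(2*q) - 51.1674*exp(q) + 63.5209)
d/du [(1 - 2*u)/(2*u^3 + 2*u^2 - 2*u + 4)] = (-u^3 - u^2 + u + (2*u - 1)*(3*u^2 + 2*u - 1)/2 - 2)/(u^3 + u^2 - u + 2)^2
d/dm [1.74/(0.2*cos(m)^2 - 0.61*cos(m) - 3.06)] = (0.696*cos(m) - 1.0614)*sin(m)/(-0.2*cos(m)^2 + 0.61*cos(m) + 3.06)^2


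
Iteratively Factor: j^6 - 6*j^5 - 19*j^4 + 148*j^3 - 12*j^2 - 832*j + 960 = (j + 4)*(j^5 - 10*j^4 + 21*j^3 + 64*j^2 - 268*j + 240) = (j - 2)*(j + 4)*(j^4 - 8*j^3 + 5*j^2 + 74*j - 120) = (j - 4)*(j - 2)*(j + 4)*(j^3 - 4*j^2 - 11*j + 30) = (j - 4)*(j - 2)*(j + 3)*(j + 4)*(j^2 - 7*j + 10) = (j - 4)*(j - 2)^2*(j + 3)*(j + 4)*(j - 5)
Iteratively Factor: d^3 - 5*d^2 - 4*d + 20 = (d - 2)*(d^2 - 3*d - 10) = (d - 5)*(d - 2)*(d + 2)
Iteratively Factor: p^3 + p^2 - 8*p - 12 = (p + 2)*(p^2 - p - 6) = (p + 2)^2*(p - 3)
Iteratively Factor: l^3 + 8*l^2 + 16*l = (l + 4)*(l^2 + 4*l) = l*(l + 4)*(l + 4)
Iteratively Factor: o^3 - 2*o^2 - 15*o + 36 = (o - 3)*(o^2 + o - 12) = (o - 3)^2*(o + 4)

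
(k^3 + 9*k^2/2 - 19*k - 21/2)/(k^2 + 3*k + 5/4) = 2*(k^2 + 4*k - 21)/(2*k + 5)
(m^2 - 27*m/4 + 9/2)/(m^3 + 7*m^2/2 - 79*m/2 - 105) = (4*m - 3)/(2*(2*m^2 + 19*m + 35))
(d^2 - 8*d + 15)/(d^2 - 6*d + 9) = (d - 5)/(d - 3)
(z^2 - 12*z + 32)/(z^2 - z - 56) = (z - 4)/(z + 7)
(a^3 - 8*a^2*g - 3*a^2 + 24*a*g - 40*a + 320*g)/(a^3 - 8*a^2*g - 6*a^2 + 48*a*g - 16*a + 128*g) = (a + 5)/(a + 2)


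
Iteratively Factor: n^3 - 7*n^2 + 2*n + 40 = (n + 2)*(n^2 - 9*n + 20) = (n - 5)*(n + 2)*(n - 4)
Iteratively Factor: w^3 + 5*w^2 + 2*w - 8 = (w + 2)*(w^2 + 3*w - 4) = (w + 2)*(w + 4)*(w - 1)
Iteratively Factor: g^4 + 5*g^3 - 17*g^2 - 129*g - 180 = (g + 4)*(g^3 + g^2 - 21*g - 45) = (g - 5)*(g + 4)*(g^2 + 6*g + 9) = (g - 5)*(g + 3)*(g + 4)*(g + 3)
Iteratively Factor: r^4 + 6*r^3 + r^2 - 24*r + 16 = (r - 1)*(r^3 + 7*r^2 + 8*r - 16) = (r - 1)^2*(r^2 + 8*r + 16) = (r - 1)^2*(r + 4)*(r + 4)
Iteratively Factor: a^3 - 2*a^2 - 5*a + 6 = (a - 3)*(a^2 + a - 2) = (a - 3)*(a + 2)*(a - 1)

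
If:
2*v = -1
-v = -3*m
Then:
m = -1/6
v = -1/2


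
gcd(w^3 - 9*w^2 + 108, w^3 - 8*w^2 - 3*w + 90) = w^2 - 3*w - 18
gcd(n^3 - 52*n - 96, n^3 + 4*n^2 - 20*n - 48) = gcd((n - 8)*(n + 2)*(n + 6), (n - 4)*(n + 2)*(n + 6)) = n^2 + 8*n + 12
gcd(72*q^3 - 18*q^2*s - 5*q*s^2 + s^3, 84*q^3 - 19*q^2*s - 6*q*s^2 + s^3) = 12*q^2 - q*s - s^2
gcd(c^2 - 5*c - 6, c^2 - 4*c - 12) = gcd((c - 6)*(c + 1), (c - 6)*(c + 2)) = c - 6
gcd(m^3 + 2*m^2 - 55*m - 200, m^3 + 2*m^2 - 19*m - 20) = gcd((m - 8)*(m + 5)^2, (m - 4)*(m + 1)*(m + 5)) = m + 5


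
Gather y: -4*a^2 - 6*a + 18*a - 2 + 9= -4*a^2 + 12*a + 7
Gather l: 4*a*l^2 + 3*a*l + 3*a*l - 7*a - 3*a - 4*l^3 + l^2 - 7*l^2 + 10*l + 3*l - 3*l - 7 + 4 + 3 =-10*a - 4*l^3 + l^2*(4*a - 6) + l*(6*a + 10)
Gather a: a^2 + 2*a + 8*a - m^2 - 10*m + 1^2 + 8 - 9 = a^2 + 10*a - m^2 - 10*m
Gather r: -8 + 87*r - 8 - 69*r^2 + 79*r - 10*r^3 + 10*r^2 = -10*r^3 - 59*r^2 + 166*r - 16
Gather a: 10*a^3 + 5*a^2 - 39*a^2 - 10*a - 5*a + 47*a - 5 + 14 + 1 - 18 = 10*a^3 - 34*a^2 + 32*a - 8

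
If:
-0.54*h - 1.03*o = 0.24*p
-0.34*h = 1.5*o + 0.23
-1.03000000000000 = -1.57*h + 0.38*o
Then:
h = 0.59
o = -0.29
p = -0.09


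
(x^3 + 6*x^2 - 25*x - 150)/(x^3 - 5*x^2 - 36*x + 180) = (x + 5)/(x - 6)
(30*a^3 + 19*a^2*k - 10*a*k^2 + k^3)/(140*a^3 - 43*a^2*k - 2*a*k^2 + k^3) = (6*a^2 + 5*a*k - k^2)/(28*a^2 - 3*a*k - k^2)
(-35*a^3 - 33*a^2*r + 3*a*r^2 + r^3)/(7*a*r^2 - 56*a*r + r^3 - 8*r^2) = (-5*a^2 - 4*a*r + r^2)/(r*(r - 8))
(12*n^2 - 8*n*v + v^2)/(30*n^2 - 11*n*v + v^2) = (-2*n + v)/(-5*n + v)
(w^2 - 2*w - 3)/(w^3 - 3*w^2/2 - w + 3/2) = 2*(w - 3)/(2*w^2 - 5*w + 3)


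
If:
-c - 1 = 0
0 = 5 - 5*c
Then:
No Solution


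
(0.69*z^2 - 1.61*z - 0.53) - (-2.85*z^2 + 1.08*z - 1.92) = 3.54*z^2 - 2.69*z + 1.39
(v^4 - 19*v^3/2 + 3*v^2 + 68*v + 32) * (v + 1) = v^5 - 17*v^4/2 - 13*v^3/2 + 71*v^2 + 100*v + 32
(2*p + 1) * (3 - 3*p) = -6*p^2 + 3*p + 3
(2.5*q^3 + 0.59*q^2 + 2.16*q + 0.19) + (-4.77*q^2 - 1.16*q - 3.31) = 2.5*q^3 - 4.18*q^2 + 1.0*q - 3.12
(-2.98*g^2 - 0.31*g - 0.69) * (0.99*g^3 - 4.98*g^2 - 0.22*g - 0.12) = -2.9502*g^5 + 14.5335*g^4 + 1.5163*g^3 + 3.862*g^2 + 0.189*g + 0.0828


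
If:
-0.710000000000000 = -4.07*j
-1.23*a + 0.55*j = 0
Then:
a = 0.08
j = 0.17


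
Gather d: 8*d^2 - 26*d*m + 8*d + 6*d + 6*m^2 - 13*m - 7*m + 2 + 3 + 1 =8*d^2 + d*(14 - 26*m) + 6*m^2 - 20*m + 6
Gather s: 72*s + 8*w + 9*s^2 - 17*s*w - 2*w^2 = 9*s^2 + s*(72 - 17*w) - 2*w^2 + 8*w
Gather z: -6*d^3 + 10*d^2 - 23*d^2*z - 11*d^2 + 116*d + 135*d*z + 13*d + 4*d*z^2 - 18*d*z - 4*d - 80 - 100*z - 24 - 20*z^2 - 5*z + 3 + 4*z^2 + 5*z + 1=-6*d^3 - d^2 + 125*d + z^2*(4*d - 16) + z*(-23*d^2 + 117*d - 100) - 100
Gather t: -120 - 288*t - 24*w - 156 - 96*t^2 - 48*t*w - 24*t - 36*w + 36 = -96*t^2 + t*(-48*w - 312) - 60*w - 240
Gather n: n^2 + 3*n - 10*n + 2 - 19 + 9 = n^2 - 7*n - 8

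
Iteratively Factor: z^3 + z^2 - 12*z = (z)*(z^2 + z - 12) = z*(z + 4)*(z - 3)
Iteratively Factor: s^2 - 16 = (s + 4)*(s - 4)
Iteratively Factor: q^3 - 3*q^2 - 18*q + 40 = (q - 5)*(q^2 + 2*q - 8) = (q - 5)*(q + 4)*(q - 2)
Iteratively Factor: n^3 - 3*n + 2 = (n - 1)*(n^2 + n - 2) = (n - 1)*(n + 2)*(n - 1)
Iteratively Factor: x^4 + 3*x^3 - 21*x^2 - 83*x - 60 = (x - 5)*(x^3 + 8*x^2 + 19*x + 12) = (x - 5)*(x + 3)*(x^2 + 5*x + 4) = (x - 5)*(x + 3)*(x + 4)*(x + 1)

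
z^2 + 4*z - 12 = (z - 2)*(z + 6)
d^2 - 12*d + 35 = (d - 7)*(d - 5)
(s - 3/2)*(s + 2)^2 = s^3 + 5*s^2/2 - 2*s - 6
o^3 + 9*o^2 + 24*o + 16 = (o + 1)*(o + 4)^2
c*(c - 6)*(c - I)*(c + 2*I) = c^4 - 6*c^3 + I*c^3 + 2*c^2 - 6*I*c^2 - 12*c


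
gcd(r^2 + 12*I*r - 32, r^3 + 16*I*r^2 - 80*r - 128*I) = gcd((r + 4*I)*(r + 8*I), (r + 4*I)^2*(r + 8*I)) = r^2 + 12*I*r - 32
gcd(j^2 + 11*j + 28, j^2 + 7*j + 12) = j + 4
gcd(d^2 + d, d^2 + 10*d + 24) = 1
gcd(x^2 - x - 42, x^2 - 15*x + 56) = x - 7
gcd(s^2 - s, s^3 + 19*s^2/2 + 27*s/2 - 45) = 1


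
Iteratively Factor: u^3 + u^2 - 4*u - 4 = (u + 2)*(u^2 - u - 2) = (u - 2)*(u + 2)*(u + 1)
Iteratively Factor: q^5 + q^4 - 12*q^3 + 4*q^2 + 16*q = (q)*(q^4 + q^3 - 12*q^2 + 4*q + 16) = q*(q + 1)*(q^3 - 12*q + 16) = q*(q + 1)*(q + 4)*(q^2 - 4*q + 4) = q*(q - 2)*(q + 1)*(q + 4)*(q - 2)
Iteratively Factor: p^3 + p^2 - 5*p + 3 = (p - 1)*(p^2 + 2*p - 3) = (p - 1)*(p + 3)*(p - 1)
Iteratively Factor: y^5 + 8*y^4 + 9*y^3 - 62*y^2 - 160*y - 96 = (y + 2)*(y^4 + 6*y^3 - 3*y^2 - 56*y - 48) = (y + 1)*(y + 2)*(y^3 + 5*y^2 - 8*y - 48) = (y - 3)*(y + 1)*(y + 2)*(y^2 + 8*y + 16) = (y - 3)*(y + 1)*(y + 2)*(y + 4)*(y + 4)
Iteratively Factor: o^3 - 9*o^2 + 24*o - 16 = (o - 4)*(o^2 - 5*o + 4) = (o - 4)^2*(o - 1)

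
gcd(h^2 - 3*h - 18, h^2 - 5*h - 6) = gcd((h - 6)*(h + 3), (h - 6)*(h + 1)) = h - 6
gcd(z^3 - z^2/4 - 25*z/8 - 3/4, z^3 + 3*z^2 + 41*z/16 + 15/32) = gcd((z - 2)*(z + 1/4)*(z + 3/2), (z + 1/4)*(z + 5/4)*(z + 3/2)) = z^2 + 7*z/4 + 3/8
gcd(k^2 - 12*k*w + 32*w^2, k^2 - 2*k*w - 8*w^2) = -k + 4*w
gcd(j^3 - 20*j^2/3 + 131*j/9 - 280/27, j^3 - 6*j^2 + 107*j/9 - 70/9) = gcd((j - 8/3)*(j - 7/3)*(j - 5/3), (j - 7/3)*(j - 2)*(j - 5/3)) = j^2 - 4*j + 35/9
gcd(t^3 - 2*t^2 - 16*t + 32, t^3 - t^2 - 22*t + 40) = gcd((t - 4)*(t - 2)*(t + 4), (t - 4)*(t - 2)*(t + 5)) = t^2 - 6*t + 8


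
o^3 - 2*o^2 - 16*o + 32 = (o - 4)*(o - 2)*(o + 4)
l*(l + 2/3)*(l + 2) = l^3 + 8*l^2/3 + 4*l/3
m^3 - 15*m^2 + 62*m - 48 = (m - 8)*(m - 6)*(m - 1)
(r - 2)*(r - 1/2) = r^2 - 5*r/2 + 1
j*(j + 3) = j^2 + 3*j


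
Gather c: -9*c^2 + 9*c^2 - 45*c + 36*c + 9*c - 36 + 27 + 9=0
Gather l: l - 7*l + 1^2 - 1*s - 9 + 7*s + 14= -6*l + 6*s + 6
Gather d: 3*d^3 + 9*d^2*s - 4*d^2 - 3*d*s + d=3*d^3 + d^2*(9*s - 4) + d*(1 - 3*s)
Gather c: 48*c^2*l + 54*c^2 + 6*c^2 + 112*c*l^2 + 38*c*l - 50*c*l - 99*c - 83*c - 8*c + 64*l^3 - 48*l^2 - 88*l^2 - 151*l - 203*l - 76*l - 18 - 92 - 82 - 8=c^2*(48*l + 60) + c*(112*l^2 - 12*l - 190) + 64*l^3 - 136*l^2 - 430*l - 200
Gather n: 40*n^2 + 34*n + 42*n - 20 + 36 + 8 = 40*n^2 + 76*n + 24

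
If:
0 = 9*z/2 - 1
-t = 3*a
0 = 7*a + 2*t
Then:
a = 0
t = 0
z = 2/9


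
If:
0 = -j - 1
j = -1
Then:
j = -1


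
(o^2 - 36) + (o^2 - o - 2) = 2*o^2 - o - 38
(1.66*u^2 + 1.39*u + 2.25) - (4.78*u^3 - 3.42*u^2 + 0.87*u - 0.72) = -4.78*u^3 + 5.08*u^2 + 0.52*u + 2.97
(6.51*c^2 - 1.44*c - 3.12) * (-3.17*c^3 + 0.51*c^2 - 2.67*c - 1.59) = -20.6367*c^5 + 7.8849*c^4 - 8.2257*c^3 - 8.0973*c^2 + 10.62*c + 4.9608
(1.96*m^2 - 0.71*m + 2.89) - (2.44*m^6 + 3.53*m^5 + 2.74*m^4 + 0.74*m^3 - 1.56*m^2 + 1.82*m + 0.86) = -2.44*m^6 - 3.53*m^5 - 2.74*m^4 - 0.74*m^3 + 3.52*m^2 - 2.53*m + 2.03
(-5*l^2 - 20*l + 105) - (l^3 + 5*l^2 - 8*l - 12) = -l^3 - 10*l^2 - 12*l + 117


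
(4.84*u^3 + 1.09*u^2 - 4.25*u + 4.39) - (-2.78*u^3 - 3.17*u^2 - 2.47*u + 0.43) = 7.62*u^3 + 4.26*u^2 - 1.78*u + 3.96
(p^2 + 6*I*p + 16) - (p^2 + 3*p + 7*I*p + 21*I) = -3*p - I*p + 16 - 21*I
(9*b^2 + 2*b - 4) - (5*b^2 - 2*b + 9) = 4*b^2 + 4*b - 13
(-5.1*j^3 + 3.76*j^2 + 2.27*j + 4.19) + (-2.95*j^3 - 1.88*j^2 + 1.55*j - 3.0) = -8.05*j^3 + 1.88*j^2 + 3.82*j + 1.19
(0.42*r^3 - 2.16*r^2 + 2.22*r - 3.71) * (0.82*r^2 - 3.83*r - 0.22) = 0.3444*r^5 - 3.3798*r^4 + 10.0008*r^3 - 11.0696*r^2 + 13.7209*r + 0.8162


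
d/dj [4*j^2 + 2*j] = 8*j + 2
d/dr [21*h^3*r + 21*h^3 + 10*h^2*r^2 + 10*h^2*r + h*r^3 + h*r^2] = h*(21*h^2 + 20*h*r + 10*h + 3*r^2 + 2*r)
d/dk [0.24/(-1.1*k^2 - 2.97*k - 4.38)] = (0.528*k + 0.7128)/(1.1*k^2 + 2.97*k + 4.38)^2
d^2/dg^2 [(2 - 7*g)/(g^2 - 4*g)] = 2*(3*g*(g - 4)*(7*g - 10) - 4*(g - 2)^2*(7*g - 2))/(g^3*(g - 4)^3)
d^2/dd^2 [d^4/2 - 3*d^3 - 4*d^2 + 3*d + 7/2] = 6*d^2 - 18*d - 8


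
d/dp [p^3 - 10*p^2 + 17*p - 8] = 3*p^2 - 20*p + 17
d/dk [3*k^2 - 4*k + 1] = 6*k - 4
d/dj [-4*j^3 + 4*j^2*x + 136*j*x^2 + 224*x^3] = -12*j^2 + 8*j*x + 136*x^2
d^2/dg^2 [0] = 0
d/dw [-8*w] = -8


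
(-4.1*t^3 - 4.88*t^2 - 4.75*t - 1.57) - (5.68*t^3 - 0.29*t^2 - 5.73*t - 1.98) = -9.78*t^3 - 4.59*t^2 + 0.98*t + 0.41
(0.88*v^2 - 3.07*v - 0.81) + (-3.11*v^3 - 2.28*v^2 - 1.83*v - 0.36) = -3.11*v^3 - 1.4*v^2 - 4.9*v - 1.17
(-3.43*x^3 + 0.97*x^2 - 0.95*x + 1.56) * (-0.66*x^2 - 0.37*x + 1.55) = 2.2638*x^5 + 0.6289*x^4 - 5.0484*x^3 + 0.8254*x^2 - 2.0497*x + 2.418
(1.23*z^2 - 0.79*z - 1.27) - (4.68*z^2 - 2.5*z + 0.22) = -3.45*z^2 + 1.71*z - 1.49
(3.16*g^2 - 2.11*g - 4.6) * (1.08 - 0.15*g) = -0.474*g^3 + 3.7293*g^2 - 1.5888*g - 4.968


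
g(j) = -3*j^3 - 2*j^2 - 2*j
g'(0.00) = -2.00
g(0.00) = 0.00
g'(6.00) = -350.00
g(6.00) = -732.00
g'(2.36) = -61.57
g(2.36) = -55.29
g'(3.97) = -159.73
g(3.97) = -227.17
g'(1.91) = -42.47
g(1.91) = -32.02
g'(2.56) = -71.22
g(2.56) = -68.56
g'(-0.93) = -6.06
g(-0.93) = 2.54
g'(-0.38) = -1.78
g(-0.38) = 0.64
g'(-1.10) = -8.49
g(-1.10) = 3.77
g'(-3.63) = -106.07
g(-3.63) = 124.40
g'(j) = -9*j^2 - 4*j - 2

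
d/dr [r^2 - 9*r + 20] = 2*r - 9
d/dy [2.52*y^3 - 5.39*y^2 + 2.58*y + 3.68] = 7.56*y^2 - 10.78*y + 2.58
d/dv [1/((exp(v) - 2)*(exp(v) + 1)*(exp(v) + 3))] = (-3*exp(2*v) - 4*exp(v) + 5)*exp(v)/(exp(6*v) + 4*exp(5*v) - 6*exp(4*v) - 32*exp(3*v) + exp(2*v) + 60*exp(v) + 36)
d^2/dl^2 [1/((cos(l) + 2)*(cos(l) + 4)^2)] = (-9*sin(l)^4 + 22*sin(l)^2 + 199*cos(l)/2 - 19*cos(3*l)/2 + 75)/((cos(l) + 2)^3*(cos(l) + 4)^4)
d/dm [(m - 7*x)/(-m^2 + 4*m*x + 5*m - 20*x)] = (-m^2 + 4*m*x + 5*m - 20*x - (m - 7*x)*(-2*m + 4*x + 5))/(m^2 - 4*m*x - 5*m + 20*x)^2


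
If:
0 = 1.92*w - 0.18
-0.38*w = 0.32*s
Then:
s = -0.11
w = 0.09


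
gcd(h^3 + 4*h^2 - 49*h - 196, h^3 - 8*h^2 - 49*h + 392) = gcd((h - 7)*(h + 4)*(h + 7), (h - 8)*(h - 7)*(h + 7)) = h^2 - 49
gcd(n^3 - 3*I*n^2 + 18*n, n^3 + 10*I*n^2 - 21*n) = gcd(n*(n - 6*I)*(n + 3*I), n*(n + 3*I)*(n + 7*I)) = n^2 + 3*I*n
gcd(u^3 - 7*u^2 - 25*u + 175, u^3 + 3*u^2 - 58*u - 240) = u + 5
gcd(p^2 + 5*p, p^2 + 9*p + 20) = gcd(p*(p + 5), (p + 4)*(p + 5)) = p + 5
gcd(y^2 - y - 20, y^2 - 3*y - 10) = y - 5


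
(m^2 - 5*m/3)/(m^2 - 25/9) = 3*m/(3*m + 5)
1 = 1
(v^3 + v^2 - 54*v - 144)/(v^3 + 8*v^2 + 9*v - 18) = (v - 8)/(v - 1)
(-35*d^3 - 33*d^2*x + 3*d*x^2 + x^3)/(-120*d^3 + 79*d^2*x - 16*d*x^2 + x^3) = (7*d^2 + 8*d*x + x^2)/(24*d^2 - 11*d*x + x^2)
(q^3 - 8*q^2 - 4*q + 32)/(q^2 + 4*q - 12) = (q^2 - 6*q - 16)/(q + 6)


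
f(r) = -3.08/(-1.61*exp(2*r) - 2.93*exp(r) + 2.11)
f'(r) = -3.08*(3.22*exp(2*r) + 2.93*exp(r))/(-1.61*exp(2*r) - 2.93*exp(r) + 2.11)^2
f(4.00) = 0.00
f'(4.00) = -0.00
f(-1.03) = -3.59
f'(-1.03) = -6.08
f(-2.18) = -1.75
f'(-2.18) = -0.37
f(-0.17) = 2.04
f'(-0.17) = -6.45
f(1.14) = 0.14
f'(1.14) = -0.24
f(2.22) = 0.02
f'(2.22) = -0.04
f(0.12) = 0.95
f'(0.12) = -2.17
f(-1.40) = -2.39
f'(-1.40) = -1.70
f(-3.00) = -1.57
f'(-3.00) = -0.12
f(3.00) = 0.00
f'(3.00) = -0.00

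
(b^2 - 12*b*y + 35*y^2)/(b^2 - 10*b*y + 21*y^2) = (-b + 5*y)/(-b + 3*y)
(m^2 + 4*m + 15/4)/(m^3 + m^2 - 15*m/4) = (2*m + 3)/(m*(2*m - 3))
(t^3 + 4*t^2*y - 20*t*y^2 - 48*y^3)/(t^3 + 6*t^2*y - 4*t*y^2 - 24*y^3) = (-t + 4*y)/(-t + 2*y)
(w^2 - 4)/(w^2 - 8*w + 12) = (w + 2)/(w - 6)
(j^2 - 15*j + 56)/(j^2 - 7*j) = (j - 8)/j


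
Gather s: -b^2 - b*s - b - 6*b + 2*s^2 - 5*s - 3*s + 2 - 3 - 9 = -b^2 - 7*b + 2*s^2 + s*(-b - 8) - 10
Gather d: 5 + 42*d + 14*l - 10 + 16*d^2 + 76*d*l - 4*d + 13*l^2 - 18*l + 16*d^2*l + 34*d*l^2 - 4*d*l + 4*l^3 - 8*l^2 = d^2*(16*l + 16) + d*(34*l^2 + 72*l + 38) + 4*l^3 + 5*l^2 - 4*l - 5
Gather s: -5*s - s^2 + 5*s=-s^2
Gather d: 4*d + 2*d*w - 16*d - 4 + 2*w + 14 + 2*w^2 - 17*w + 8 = d*(2*w - 12) + 2*w^2 - 15*w + 18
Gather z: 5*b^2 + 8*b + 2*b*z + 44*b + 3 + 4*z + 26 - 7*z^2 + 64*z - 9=5*b^2 + 52*b - 7*z^2 + z*(2*b + 68) + 20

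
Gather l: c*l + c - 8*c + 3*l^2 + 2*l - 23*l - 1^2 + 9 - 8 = -7*c + 3*l^2 + l*(c - 21)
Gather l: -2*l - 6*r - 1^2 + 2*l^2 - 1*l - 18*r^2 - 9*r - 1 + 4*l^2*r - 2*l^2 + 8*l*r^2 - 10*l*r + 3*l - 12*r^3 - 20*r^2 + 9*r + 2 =4*l^2*r + l*(8*r^2 - 10*r) - 12*r^3 - 38*r^2 - 6*r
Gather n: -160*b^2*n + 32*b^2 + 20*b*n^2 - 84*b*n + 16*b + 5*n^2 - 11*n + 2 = 32*b^2 + 16*b + n^2*(20*b + 5) + n*(-160*b^2 - 84*b - 11) + 2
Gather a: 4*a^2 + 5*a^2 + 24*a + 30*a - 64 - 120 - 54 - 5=9*a^2 + 54*a - 243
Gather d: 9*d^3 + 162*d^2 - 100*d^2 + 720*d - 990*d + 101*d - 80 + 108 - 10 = 9*d^3 + 62*d^2 - 169*d + 18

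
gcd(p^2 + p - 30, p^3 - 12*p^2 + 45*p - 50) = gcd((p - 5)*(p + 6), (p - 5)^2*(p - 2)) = p - 5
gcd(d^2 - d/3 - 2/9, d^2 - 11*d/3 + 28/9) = 1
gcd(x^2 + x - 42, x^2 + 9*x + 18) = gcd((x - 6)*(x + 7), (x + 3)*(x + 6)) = 1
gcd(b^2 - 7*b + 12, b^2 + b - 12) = b - 3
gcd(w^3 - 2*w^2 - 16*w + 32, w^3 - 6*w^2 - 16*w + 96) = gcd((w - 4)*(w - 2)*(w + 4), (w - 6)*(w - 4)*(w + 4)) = w^2 - 16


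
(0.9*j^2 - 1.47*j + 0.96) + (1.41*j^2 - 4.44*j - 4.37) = 2.31*j^2 - 5.91*j - 3.41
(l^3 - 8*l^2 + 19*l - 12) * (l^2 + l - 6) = l^5 - 7*l^4 + 5*l^3 + 55*l^2 - 126*l + 72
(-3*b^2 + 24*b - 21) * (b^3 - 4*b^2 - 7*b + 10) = -3*b^5 + 36*b^4 - 96*b^3 - 114*b^2 + 387*b - 210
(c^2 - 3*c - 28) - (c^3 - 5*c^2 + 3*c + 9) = -c^3 + 6*c^2 - 6*c - 37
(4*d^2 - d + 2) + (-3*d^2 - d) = d^2 - 2*d + 2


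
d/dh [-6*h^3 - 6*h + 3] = -18*h^2 - 6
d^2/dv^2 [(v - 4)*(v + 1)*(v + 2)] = 6*v - 2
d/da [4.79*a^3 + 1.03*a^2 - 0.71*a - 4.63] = 14.37*a^2 + 2.06*a - 0.71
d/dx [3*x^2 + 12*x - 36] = 6*x + 12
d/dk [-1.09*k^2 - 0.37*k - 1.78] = -2.18*k - 0.37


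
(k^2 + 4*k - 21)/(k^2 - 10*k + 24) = (k^2 + 4*k - 21)/(k^2 - 10*k + 24)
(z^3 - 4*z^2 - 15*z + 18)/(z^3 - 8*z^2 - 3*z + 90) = (z - 1)/(z - 5)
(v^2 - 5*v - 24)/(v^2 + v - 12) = (v^2 - 5*v - 24)/(v^2 + v - 12)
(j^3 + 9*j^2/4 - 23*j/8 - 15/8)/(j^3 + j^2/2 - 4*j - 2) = (4*j^2 + 7*j - 15)/(4*(j^2 - 4))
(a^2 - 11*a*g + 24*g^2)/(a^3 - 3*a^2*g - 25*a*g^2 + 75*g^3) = (a - 8*g)/(a^2 - 25*g^2)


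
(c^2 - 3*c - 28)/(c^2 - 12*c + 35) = (c + 4)/(c - 5)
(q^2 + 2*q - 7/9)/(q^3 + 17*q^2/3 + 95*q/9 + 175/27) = 3*(3*q - 1)/(9*q^2 + 30*q + 25)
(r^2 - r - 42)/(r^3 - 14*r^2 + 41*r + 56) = (r + 6)/(r^2 - 7*r - 8)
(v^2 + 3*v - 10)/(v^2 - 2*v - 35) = (v - 2)/(v - 7)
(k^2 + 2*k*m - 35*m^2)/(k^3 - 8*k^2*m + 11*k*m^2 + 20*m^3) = (k + 7*m)/(k^2 - 3*k*m - 4*m^2)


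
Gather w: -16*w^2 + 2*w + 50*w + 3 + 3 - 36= -16*w^2 + 52*w - 30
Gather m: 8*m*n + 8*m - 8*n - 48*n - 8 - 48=m*(8*n + 8) - 56*n - 56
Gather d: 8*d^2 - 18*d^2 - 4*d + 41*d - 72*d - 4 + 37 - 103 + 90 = -10*d^2 - 35*d + 20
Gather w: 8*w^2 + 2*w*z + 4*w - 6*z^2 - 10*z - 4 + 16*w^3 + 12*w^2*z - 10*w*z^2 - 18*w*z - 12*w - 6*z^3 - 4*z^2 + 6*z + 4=16*w^3 + w^2*(12*z + 8) + w*(-10*z^2 - 16*z - 8) - 6*z^3 - 10*z^2 - 4*z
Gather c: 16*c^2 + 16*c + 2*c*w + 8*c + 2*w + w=16*c^2 + c*(2*w + 24) + 3*w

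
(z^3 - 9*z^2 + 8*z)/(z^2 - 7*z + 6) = z*(z - 8)/(z - 6)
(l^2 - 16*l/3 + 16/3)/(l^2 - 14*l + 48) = (3*l^2 - 16*l + 16)/(3*(l^2 - 14*l + 48))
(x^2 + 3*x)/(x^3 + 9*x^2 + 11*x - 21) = x/(x^2 + 6*x - 7)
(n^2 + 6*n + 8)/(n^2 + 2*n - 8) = (n + 2)/(n - 2)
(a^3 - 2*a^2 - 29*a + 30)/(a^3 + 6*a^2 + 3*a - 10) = (a - 6)/(a + 2)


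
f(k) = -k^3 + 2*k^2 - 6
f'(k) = -3*k^2 + 4*k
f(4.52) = -57.48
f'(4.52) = -43.21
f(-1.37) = 0.33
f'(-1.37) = -11.11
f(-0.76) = -4.41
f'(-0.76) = -4.77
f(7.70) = -343.95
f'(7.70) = -147.07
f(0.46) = -5.67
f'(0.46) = 1.21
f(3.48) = -23.92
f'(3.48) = -22.41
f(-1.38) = 0.44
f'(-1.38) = -11.23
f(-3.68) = 70.92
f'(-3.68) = -55.35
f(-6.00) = 282.00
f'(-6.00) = -132.00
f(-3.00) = 39.00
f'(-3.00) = -39.00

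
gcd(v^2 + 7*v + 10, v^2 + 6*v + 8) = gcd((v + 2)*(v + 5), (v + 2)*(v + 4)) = v + 2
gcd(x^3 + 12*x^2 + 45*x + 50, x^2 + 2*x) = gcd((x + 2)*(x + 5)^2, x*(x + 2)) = x + 2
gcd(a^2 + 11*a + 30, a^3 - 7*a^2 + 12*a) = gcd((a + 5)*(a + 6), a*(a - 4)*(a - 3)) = 1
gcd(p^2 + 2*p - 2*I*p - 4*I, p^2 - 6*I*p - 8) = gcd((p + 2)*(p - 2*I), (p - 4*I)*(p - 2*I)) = p - 2*I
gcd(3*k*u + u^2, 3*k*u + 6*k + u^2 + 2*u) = 3*k + u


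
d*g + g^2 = g*(d + g)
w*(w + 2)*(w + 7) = w^3 + 9*w^2 + 14*w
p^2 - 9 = (p - 3)*(p + 3)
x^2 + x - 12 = (x - 3)*(x + 4)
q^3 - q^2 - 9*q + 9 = (q - 3)*(q - 1)*(q + 3)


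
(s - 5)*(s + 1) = s^2 - 4*s - 5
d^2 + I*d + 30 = (d - 5*I)*(d + 6*I)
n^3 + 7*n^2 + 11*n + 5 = (n + 1)^2*(n + 5)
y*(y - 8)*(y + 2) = y^3 - 6*y^2 - 16*y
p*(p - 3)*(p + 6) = p^3 + 3*p^2 - 18*p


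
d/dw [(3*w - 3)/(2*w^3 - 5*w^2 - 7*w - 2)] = 3*(-4*w^3 + 11*w^2 - 10*w - 9)/(4*w^6 - 20*w^5 - 3*w^4 + 62*w^3 + 69*w^2 + 28*w + 4)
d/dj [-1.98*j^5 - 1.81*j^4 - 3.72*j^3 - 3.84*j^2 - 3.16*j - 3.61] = -9.9*j^4 - 7.24*j^3 - 11.16*j^2 - 7.68*j - 3.16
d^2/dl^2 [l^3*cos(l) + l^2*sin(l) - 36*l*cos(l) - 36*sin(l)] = -l^3*cos(l) - 7*l^2*sin(l) + 46*l*cos(l) + 110*sin(l)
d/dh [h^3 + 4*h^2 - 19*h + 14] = 3*h^2 + 8*h - 19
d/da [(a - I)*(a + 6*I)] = 2*a + 5*I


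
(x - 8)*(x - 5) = x^2 - 13*x + 40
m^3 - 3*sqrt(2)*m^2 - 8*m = m*(m - 4*sqrt(2))*(m + sqrt(2))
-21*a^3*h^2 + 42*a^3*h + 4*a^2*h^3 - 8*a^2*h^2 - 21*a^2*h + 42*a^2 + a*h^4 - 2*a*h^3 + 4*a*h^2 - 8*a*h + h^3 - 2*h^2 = (-3*a + h)*(7*a + h)*(h - 2)*(a*h + 1)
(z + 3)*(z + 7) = z^2 + 10*z + 21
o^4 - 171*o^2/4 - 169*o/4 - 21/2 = (o - 7)*(o + 1/2)^2*(o + 6)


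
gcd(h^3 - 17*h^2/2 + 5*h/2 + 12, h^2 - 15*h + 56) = h - 8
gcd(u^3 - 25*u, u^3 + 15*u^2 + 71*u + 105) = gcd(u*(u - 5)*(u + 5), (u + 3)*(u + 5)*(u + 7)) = u + 5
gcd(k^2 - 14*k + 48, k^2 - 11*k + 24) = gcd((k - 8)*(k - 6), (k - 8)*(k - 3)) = k - 8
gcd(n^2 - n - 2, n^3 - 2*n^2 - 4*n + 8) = n - 2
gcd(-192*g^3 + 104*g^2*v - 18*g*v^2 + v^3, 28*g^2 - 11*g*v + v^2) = -4*g + v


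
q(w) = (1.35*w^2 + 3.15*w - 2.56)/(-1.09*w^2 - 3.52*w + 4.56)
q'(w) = (2.18*w + 3.52)*(1.35*w^2 + 3.15*w - 2.56)/(-1.09*w^2 - 3.52*w + 4.56)^2 + (2.7*w + 3.15)/(-1.09*w^2 - 3.52*w + 4.56)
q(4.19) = -1.17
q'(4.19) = 0.01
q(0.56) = -0.17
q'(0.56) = 1.72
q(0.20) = -0.49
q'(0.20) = 0.46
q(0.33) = -0.42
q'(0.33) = 0.69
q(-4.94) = -3.19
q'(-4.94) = -2.78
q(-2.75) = -0.17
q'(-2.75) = -0.64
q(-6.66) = -1.79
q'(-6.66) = -0.24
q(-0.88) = -0.63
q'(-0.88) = -0.03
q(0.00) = -0.56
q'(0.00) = 0.26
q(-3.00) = 0.03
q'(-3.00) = -0.95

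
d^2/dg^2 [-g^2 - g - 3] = -2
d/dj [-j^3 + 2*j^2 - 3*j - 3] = -3*j^2 + 4*j - 3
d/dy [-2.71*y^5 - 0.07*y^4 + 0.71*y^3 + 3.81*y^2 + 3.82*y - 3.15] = -13.55*y^4 - 0.28*y^3 + 2.13*y^2 + 7.62*y + 3.82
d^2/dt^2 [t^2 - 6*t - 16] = 2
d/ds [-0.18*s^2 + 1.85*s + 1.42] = 1.85 - 0.36*s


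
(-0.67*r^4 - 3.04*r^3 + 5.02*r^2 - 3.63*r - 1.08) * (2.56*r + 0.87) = -1.7152*r^5 - 8.3653*r^4 + 10.2064*r^3 - 4.9254*r^2 - 5.9229*r - 0.9396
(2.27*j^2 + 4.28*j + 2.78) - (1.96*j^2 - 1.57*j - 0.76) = 0.31*j^2 + 5.85*j + 3.54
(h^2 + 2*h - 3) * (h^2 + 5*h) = h^4 + 7*h^3 + 7*h^2 - 15*h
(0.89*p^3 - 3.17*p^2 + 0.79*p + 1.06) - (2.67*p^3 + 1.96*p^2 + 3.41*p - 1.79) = -1.78*p^3 - 5.13*p^2 - 2.62*p + 2.85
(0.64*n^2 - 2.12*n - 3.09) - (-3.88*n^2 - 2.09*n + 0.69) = 4.52*n^2 - 0.0300000000000002*n - 3.78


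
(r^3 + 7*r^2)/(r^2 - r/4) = 4*r*(r + 7)/(4*r - 1)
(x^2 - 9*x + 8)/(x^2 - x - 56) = (x - 1)/(x + 7)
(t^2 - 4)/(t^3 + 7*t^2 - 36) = (t + 2)/(t^2 + 9*t + 18)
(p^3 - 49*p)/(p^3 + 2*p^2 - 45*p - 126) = p*(p + 7)/(p^2 + 9*p + 18)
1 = 1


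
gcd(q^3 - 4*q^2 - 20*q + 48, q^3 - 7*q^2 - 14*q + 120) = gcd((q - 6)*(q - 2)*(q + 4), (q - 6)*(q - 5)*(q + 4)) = q^2 - 2*q - 24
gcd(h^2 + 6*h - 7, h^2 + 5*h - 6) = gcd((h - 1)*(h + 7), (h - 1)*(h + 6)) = h - 1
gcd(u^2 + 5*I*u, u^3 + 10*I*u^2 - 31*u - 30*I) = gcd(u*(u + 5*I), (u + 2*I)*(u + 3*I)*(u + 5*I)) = u + 5*I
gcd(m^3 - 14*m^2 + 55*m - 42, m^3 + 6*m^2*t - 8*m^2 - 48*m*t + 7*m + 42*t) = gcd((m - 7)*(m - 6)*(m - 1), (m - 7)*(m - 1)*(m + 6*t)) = m^2 - 8*m + 7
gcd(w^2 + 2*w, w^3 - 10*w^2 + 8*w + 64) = w + 2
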